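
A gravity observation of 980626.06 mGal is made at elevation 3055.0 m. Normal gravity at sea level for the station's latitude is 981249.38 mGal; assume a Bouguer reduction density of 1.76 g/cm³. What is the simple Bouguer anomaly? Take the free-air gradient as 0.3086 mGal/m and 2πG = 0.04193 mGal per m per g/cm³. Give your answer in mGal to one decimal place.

Free-air correction = 0.3086 × 3055.0 = 942.77 mGal
Free-air anomaly = 980626.06 − 981249.38 + (942.77) = 319.45 mGal
Bouguer slab correction = 0.04193 × 1.76 × 3055.0 = 225.45 mGal
Simple Bouguer anomaly = 319.45 − (225.45) = 94.00 mGal

94.0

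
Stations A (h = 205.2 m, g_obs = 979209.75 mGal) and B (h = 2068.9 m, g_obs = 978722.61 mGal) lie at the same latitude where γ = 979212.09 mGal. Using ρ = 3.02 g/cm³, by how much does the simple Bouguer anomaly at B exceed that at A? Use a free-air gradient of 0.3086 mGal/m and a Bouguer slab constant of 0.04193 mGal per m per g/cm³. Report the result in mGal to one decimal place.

-148.0

Δg_SB(A) = 979209.75 − 979212.09 + 0.3086×205.2 − 0.04193×3.02×205.2 = 35.00 mGal
Δg_SB(B) = 978722.61 − 979212.09 + 0.3086×2068.9 − 0.04193×3.02×2068.9 = -113.00 mGal
Difference = -113.00 − (35.00) = -148.00 mGal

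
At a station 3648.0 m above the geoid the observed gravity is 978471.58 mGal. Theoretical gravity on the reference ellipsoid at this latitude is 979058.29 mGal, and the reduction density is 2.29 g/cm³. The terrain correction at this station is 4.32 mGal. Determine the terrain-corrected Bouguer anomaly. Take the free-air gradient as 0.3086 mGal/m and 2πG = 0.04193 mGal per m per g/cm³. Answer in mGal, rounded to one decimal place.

Free-air correction = 0.3086 × 3648.0 = 1125.77 mGal
Free-air anomaly = 978471.58 − 979058.29 + (1125.77) = 539.06 mGal
Bouguer slab correction = 0.04193 × 2.29 × 3648.0 = 350.28 mGal
Simple Bouguer anomaly = 539.06 − (350.28) = 188.78 mGal
Complete Bouguer anomaly = 188.78 + 4.32 = 193.10 mGal

193.1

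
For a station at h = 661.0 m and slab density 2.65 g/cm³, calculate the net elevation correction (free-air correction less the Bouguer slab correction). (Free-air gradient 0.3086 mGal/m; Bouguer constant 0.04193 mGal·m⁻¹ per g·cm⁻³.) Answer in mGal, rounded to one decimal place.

130.5

Combined gradient = 0.3086 − 0.04193 × 2.65 = 0.1974855 mGal/m
Combined elevation correction = 0.1974855 × 661.0 = 130.5 mGal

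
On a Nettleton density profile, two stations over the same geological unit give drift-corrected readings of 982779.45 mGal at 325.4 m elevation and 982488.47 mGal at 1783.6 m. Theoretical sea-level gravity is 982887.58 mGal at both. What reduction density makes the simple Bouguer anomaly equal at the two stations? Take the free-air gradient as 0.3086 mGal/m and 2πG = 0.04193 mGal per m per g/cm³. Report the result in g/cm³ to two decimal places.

Δg_obs = 982488.47 − 982779.45 = -290.98 mGal over Δh = 1783.6 − 325.4 = 1458.2 m
Equal Bouguer anomalies ⇒ Δg_obs + (0.3086 − 0.04193ρ)·Δh = 0
0.3086 − 0.04193ρ = −Δg_obs/Δh = 0.19955
ρ = (0.3086 − 0.19955) / 0.04193 = 2.60 g/cm³

2.60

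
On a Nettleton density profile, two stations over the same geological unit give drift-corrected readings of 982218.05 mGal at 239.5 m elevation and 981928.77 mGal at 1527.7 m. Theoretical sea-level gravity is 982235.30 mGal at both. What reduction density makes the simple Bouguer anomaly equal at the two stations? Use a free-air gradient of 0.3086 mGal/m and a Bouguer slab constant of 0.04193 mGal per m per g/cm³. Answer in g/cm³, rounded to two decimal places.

Δg_obs = 981928.77 − 982218.05 = -289.28 mGal over Δh = 1527.7 − 239.5 = 1288.2 m
Equal Bouguer anomalies ⇒ Δg_obs + (0.3086 − 0.04193ρ)·Δh = 0
0.3086 − 0.04193ρ = −Δg_obs/Δh = 0.22456
ρ = (0.3086 − 0.22456) / 0.04193 = 2.00 g/cm³

2.00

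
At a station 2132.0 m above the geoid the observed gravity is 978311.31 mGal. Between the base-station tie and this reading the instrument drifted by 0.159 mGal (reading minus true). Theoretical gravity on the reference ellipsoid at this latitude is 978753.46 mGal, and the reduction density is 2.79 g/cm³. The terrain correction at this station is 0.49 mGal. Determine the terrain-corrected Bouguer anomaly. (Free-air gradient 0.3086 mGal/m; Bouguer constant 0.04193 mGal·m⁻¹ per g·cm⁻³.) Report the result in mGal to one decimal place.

Drift-corrected reading = 978311.31 − (0.159) = 978311.151 mGal
Free-air correction = 0.3086 × 2132.0 = 657.94 mGal
Free-air anomaly = 978311.151 − 978753.46 + (657.94) = 215.631 mGal
Bouguer slab correction = 0.04193 × 2.79 × 2132.0 = 249.41 mGal
Simple Bouguer anomaly = 215.631 − (249.41) = -33.779 mGal
Complete Bouguer anomaly = -33.779 + 0.49 = -33.289 mGal

-33.3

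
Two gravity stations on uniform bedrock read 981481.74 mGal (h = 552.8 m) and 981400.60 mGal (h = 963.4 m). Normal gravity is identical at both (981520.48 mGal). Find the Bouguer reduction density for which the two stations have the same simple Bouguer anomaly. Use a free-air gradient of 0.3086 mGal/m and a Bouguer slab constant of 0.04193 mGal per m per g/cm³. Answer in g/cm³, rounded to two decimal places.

Δg_obs = 981400.60 − 981481.74 = -81.14 mGal over Δh = 963.4 − 552.8 = 410.6 m
Equal Bouguer anomalies ⇒ Δg_obs + (0.3086 − 0.04193ρ)·Δh = 0
0.3086 − 0.04193ρ = −Δg_obs/Δh = 0.19761
ρ = (0.3086 − 0.19761) / 0.04193 = 2.65 g/cm³

2.65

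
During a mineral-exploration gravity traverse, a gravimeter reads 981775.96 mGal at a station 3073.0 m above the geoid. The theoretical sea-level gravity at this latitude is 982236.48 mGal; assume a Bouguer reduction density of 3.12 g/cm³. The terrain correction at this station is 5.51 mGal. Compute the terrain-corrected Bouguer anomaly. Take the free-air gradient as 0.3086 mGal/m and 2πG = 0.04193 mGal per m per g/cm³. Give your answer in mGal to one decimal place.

Free-air correction = 0.3086 × 3073.0 = 948.33 mGal
Free-air anomaly = 981775.96 − 982236.48 + (948.33) = 487.81 mGal
Bouguer slab correction = 0.04193 × 3.12 × 3073.0 = 402.01 mGal
Simple Bouguer anomaly = 487.81 − (402.01) = 85.80 mGal
Complete Bouguer anomaly = 85.80 + 5.51 = 91.31 mGal

91.3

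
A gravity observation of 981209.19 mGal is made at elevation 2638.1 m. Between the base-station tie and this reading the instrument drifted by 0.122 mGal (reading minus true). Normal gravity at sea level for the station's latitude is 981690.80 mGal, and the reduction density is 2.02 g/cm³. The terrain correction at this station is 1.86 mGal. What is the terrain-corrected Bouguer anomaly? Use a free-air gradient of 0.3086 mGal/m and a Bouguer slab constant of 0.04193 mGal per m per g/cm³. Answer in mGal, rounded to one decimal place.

Drift-corrected reading = 981209.19 − (0.122) = 981209.068 mGal
Free-air correction = 0.3086 × 2638.1 = 814.12 mGal
Free-air anomaly = 981209.068 − 981690.80 + (814.12) = 332.388 mGal
Bouguer slab correction = 0.04193 × 2.02 × 2638.1 = 223.44 mGal
Simple Bouguer anomaly = 332.388 − (223.44) = 108.948 mGal
Complete Bouguer anomaly = 108.948 + 1.86 = 110.808 mGal

110.8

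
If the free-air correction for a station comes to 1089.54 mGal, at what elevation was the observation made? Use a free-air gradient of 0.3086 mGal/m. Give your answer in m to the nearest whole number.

h = 1089.54 / 0.3086 = 3530.59 m

3531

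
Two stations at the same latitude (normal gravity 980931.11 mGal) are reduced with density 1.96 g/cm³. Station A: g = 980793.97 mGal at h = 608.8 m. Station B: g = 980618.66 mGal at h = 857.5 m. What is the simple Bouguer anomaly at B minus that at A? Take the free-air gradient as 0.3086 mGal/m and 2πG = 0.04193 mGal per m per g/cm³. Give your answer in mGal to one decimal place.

Δg_SB(A) = 980793.97 − 980931.11 + 0.3086×608.8 − 0.04193×1.96×608.8 = 0.70 mGal
Δg_SB(B) = 980618.66 − 980931.11 + 0.3086×857.5 − 0.04193×1.96×857.5 = -118.30 mGal
Difference = -118.30 − (0.70) = -119.00 mGal

-119.0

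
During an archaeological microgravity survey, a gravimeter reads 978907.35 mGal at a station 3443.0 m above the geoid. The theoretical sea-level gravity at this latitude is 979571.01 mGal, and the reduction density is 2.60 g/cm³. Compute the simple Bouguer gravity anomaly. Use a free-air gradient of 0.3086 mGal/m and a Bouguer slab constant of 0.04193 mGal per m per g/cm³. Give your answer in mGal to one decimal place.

Free-air correction = 0.3086 × 3443.0 = 1062.51 mGal
Free-air anomaly = 978907.35 − 979571.01 + (1062.51) = 398.85 mGal
Bouguer slab correction = 0.04193 × 2.60 × 3443.0 = 375.35 mGal
Simple Bouguer anomaly = 398.85 − (375.35) = 23.50 mGal

23.5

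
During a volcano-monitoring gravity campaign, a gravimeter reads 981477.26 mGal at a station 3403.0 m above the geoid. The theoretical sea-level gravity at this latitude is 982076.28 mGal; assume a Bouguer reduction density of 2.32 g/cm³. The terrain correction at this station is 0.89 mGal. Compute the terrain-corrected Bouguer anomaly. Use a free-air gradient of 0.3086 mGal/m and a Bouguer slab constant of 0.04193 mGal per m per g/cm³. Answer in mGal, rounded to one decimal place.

121.0

Free-air correction = 0.3086 × 3403.0 = 1050.17 mGal
Free-air anomaly = 981477.26 − 982076.28 + (1050.17) = 451.15 mGal
Bouguer slab correction = 0.04193 × 2.32 × 3403.0 = 331.04 mGal
Simple Bouguer anomaly = 451.15 − (331.04) = 120.11 mGal
Complete Bouguer anomaly = 120.11 + 0.89 = 121.00 mGal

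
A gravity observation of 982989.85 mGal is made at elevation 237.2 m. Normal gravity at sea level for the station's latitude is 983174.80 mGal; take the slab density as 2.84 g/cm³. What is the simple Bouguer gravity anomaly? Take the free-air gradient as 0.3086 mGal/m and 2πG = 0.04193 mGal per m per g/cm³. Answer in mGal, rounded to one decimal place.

-140.0

Free-air correction = 0.3086 × 237.2 = 73.20 mGal
Free-air anomaly = 982989.85 − 983174.80 + (73.20) = -111.75 mGal
Bouguer slab correction = 0.04193 × 2.84 × 237.2 = 28.25 mGal
Simple Bouguer anomaly = -111.75 − (28.25) = -140.00 mGal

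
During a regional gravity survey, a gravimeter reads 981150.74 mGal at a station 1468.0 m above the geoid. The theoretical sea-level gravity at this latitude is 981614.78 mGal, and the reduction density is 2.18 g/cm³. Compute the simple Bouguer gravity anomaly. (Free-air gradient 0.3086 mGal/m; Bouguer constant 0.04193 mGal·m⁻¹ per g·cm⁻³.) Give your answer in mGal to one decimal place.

Free-air correction = 0.3086 × 1468.0 = 453.02 mGal
Free-air anomaly = 981150.74 − 981614.78 + (453.02) = -11.02 mGal
Bouguer slab correction = 0.04193 × 2.18 × 1468.0 = 134.19 mGal
Simple Bouguer anomaly = -11.02 − (134.19) = -145.21 mGal

-145.2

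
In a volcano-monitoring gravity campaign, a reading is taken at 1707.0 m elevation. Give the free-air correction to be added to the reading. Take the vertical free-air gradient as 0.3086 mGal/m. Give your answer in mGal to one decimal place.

Free-air correction = 0.3086 × 1707.0 = 526.8 mGal

526.8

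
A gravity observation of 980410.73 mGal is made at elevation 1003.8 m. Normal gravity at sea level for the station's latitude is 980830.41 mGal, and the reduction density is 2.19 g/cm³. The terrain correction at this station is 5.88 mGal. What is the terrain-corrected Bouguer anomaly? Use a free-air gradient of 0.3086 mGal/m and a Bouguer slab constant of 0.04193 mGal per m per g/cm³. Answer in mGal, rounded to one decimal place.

-196.2

Free-air correction = 0.3086 × 1003.8 = 309.77 mGal
Free-air anomaly = 980410.73 − 980830.41 + (309.77) = -109.91 mGal
Bouguer slab correction = 0.04193 × 2.19 × 1003.8 = 92.18 mGal
Simple Bouguer anomaly = -109.91 − (92.18) = -202.09 mGal
Complete Bouguer anomaly = -202.09 + 5.88 = -196.21 mGal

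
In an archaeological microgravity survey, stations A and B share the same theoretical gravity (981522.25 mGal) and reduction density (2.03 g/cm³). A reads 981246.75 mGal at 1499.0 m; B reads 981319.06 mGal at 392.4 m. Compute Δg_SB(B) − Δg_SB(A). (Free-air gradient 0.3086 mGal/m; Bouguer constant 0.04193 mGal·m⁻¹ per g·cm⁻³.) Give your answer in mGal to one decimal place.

-175.0

Δg_SB(A) = 981246.75 − 981522.25 + 0.3086×1499.0 − 0.04193×2.03×1499.0 = 59.50 mGal
Δg_SB(B) = 981319.06 − 981522.25 + 0.3086×392.4 − 0.04193×2.03×392.4 = -115.50 mGal
Difference = -115.50 − (59.50) = -175.00 mGal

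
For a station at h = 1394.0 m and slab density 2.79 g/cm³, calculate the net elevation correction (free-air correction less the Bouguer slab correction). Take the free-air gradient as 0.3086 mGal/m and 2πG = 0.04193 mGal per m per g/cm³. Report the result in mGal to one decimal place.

Combined gradient = 0.3086 − 0.04193 × 2.79 = 0.1916153 mGal/m
Combined elevation correction = 0.1916153 × 1394.0 = 267.1 mGal

267.1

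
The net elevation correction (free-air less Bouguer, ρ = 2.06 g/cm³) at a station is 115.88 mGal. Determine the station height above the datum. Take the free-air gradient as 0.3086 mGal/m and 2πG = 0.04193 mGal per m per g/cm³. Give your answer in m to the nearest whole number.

521

Combined gradient = 0.3086 − 0.04193 × 2.06 = 0.2222242 mGal/m
h = 115.88 / 0.2222242 = 521.46 m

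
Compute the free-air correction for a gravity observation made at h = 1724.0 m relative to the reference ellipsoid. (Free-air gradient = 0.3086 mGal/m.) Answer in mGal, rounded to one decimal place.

Free-air correction = 0.3086 × 1724.0 = 532.0 mGal

532.0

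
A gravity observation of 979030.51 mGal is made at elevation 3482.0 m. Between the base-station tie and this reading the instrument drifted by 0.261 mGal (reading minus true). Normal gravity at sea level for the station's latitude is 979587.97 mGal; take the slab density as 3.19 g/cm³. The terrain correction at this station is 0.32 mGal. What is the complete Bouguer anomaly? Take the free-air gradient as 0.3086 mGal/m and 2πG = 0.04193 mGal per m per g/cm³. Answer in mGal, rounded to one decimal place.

Drift-corrected reading = 979030.51 − (0.261) = 979030.249 mGal
Free-air correction = 0.3086 × 3482.0 = 1074.55 mGal
Free-air anomaly = 979030.249 − 979587.97 + (1074.55) = 516.829 mGal
Bouguer slab correction = 0.04193 × 3.19 × 3482.0 = 465.74 mGal
Simple Bouguer anomaly = 516.829 − (465.74) = 51.089 mGal
Complete Bouguer anomaly = 51.089 + 0.32 = 51.409 mGal

51.4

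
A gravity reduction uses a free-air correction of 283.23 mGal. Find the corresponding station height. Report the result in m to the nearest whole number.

h = 283.23 / 0.3086 = 917.79 m

918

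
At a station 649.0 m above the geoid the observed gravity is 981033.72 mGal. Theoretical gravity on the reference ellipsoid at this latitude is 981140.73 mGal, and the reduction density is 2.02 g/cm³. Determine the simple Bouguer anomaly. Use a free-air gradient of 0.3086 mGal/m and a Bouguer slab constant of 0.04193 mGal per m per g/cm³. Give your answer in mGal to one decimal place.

38.3

Free-air correction = 0.3086 × 649.0 = 200.28 mGal
Free-air anomaly = 981033.72 − 981140.73 + (200.28) = 93.27 mGal
Bouguer slab correction = 0.04193 × 2.02 × 649.0 = 54.97 mGal
Simple Bouguer anomaly = 93.27 − (54.97) = 38.30 mGal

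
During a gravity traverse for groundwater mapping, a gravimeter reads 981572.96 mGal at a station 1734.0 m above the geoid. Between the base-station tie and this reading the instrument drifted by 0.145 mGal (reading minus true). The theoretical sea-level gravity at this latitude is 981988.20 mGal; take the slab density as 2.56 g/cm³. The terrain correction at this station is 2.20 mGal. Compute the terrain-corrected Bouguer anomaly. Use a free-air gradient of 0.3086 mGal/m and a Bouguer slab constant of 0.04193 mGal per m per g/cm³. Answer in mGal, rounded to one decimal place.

-64.2

Drift-corrected reading = 981572.96 − (0.145) = 981572.815 mGal
Free-air correction = 0.3086 × 1734.0 = 535.11 mGal
Free-air anomaly = 981572.815 − 981988.20 + (535.11) = 119.725 mGal
Bouguer slab correction = 0.04193 × 2.56 × 1734.0 = 186.13 mGal
Simple Bouguer anomaly = 119.725 − (186.13) = -66.405 mGal
Complete Bouguer anomaly = -66.405 + 2.20 = -64.205 mGal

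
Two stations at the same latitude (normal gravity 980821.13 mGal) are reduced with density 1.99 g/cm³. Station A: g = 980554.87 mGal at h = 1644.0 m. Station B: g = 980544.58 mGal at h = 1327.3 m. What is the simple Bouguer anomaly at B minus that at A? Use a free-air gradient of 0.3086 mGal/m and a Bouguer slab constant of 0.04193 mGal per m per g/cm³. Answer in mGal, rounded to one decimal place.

-81.6

Δg_SB(A) = 980554.87 − 980821.13 + 0.3086×1644.0 − 0.04193×1.99×1644.0 = 103.90 mGal
Δg_SB(B) = 980544.58 − 980821.13 + 0.3086×1327.3 − 0.04193×1.99×1327.3 = 22.30 mGal
Difference = 22.30 − (103.90) = -81.60 mGal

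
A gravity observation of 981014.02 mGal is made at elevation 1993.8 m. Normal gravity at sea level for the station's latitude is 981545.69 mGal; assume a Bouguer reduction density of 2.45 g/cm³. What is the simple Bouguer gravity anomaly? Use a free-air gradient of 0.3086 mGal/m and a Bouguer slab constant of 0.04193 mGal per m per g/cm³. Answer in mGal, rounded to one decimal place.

Free-air correction = 0.3086 × 1993.8 = 615.29 mGal
Free-air anomaly = 981014.02 − 981545.69 + (615.29) = 83.62 mGal
Bouguer slab correction = 0.04193 × 2.45 × 1993.8 = 204.82 mGal
Simple Bouguer anomaly = 83.62 − (204.82) = -121.20 mGal

-121.2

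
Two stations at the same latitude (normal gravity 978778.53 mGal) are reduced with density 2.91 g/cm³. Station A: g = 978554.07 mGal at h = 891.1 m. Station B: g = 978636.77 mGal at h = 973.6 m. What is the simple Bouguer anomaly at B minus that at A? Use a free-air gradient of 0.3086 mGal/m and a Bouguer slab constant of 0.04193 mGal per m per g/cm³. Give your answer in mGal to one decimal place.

Δg_SB(A) = 978554.07 − 978778.53 + 0.3086×891.1 − 0.04193×2.91×891.1 = -58.20 mGal
Δg_SB(B) = 978636.77 − 978778.53 + 0.3086×973.6 − 0.04193×2.91×973.6 = 39.90 mGal
Difference = 39.90 − (-58.20) = 98.10 mGal

98.1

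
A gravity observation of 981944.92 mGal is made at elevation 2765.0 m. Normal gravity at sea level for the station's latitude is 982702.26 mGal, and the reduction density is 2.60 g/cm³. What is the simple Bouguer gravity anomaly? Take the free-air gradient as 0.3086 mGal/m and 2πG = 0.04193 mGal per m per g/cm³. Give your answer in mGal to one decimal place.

Free-air correction = 0.3086 × 2765.0 = 853.28 mGal
Free-air anomaly = 981944.92 − 982702.26 + (853.28) = 95.94 mGal
Bouguer slab correction = 0.04193 × 2.60 × 2765.0 = 301.43 mGal
Simple Bouguer anomaly = 95.94 − (301.43) = -205.49 mGal

-205.5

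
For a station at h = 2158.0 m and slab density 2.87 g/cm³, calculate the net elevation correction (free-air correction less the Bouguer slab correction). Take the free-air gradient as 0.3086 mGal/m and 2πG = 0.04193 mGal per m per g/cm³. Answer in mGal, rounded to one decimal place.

Combined gradient = 0.3086 − 0.04193 × 2.87 = 0.1882609 mGal/m
Combined elevation correction = 0.1882609 × 2158.0 = 406.3 mGal

406.3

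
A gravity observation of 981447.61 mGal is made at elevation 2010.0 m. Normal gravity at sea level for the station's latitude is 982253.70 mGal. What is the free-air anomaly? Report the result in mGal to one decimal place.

Free-air correction = 0.3086 × 2010.0 = 620.29 mGal
Free-air anomaly = 981447.61 − 982253.70 + (620.29) = -185.80 mGal

-185.8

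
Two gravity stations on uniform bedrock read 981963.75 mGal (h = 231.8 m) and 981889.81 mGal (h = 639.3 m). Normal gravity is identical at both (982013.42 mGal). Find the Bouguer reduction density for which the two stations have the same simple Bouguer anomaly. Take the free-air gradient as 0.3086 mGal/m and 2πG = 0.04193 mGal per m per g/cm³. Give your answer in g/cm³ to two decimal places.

Δg_obs = 981889.81 − 981963.75 = -73.94 mGal over Δh = 639.3 − 231.8 = 407.5 m
Equal Bouguer anomalies ⇒ Δg_obs + (0.3086 − 0.04193ρ)·Δh = 0
0.3086 − 0.04193ρ = −Δg_obs/Δh = 0.18145
ρ = (0.3086 − 0.18145) / 0.04193 = 3.03 g/cm³

3.03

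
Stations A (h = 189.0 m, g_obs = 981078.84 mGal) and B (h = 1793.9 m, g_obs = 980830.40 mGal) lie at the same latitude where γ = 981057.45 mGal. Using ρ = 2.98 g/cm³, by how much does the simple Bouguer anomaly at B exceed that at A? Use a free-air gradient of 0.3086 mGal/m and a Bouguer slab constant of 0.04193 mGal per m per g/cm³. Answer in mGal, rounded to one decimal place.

Δg_SB(A) = 981078.84 − 981057.45 + 0.3086×189.0 − 0.04193×2.98×189.0 = 56.10 mGal
Δg_SB(B) = 980830.40 − 981057.45 + 0.3086×1793.9 − 0.04193×2.98×1793.9 = 102.40 mGal
Difference = 102.40 − (56.10) = 46.30 mGal

46.3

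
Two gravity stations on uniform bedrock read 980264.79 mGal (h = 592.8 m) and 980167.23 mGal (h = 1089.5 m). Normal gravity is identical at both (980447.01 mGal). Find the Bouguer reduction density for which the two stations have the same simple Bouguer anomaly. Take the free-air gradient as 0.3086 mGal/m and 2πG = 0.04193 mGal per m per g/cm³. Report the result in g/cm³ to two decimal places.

2.68

Δg_obs = 980167.23 − 980264.79 = -97.56 mGal over Δh = 1089.5 − 592.8 = 496.7 m
Equal Bouguer anomalies ⇒ Δg_obs + (0.3086 − 0.04193ρ)·Δh = 0
0.3086 − 0.04193ρ = −Δg_obs/Δh = 0.19642
ρ = (0.3086 − 0.19642) / 0.04193 = 2.68 g/cm³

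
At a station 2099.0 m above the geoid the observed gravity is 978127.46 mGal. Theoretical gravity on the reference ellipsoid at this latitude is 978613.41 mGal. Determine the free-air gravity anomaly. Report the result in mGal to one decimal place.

Free-air correction = 0.3086 × 2099.0 = 647.75 mGal
Free-air anomaly = 978127.46 − 978613.41 + (647.75) = 161.80 mGal

161.8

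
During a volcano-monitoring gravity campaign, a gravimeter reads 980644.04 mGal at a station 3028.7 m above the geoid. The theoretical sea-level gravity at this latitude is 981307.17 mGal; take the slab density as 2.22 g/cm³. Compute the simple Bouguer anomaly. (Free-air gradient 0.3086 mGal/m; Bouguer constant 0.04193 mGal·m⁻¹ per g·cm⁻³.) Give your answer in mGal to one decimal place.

Free-air correction = 0.3086 × 3028.7 = 934.66 mGal
Free-air anomaly = 980644.04 − 981307.17 + (934.66) = 271.53 mGal
Bouguer slab correction = 0.04193 × 2.22 × 3028.7 = 281.93 mGal
Simple Bouguer anomaly = 271.53 − (281.93) = -10.40 mGal

-10.4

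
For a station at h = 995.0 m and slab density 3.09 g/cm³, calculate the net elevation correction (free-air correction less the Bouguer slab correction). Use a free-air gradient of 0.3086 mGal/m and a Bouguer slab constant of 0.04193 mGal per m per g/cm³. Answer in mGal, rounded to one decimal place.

Combined gradient = 0.3086 − 0.04193 × 3.09 = 0.1790363 mGal/m
Combined elevation correction = 0.1790363 × 995.0 = 178.1 mGal

178.1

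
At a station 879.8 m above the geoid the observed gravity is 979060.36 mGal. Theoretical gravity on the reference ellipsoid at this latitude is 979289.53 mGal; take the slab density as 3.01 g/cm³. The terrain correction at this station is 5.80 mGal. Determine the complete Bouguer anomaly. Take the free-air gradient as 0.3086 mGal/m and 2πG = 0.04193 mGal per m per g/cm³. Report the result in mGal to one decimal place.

-62.9

Free-air correction = 0.3086 × 879.8 = 271.51 mGal
Free-air anomaly = 979060.36 − 979289.53 + (271.51) = 42.34 mGal
Bouguer slab correction = 0.04193 × 3.01 × 879.8 = 111.04 mGal
Simple Bouguer anomaly = 42.34 − (111.04) = -68.70 mGal
Complete Bouguer anomaly = -68.70 + 5.80 = -62.90 mGal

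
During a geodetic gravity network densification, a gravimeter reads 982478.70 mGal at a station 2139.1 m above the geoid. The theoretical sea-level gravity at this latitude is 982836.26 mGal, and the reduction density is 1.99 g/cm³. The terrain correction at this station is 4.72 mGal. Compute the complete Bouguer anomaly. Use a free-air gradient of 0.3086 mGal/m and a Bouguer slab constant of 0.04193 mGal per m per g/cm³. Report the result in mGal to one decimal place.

128.8

Free-air correction = 0.3086 × 2139.1 = 660.13 mGal
Free-air anomaly = 982478.70 − 982836.26 + (660.13) = 302.57 mGal
Bouguer slab correction = 0.04193 × 1.99 × 2139.1 = 178.49 mGal
Simple Bouguer anomaly = 302.57 − (178.49) = 124.08 mGal
Complete Bouguer anomaly = 124.08 + 4.72 = 128.80 mGal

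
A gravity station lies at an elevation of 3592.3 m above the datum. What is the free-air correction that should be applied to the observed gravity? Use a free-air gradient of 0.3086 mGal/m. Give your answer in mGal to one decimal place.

Free-air correction = 0.3086 × 3592.3 = 1108.6 mGal

1108.6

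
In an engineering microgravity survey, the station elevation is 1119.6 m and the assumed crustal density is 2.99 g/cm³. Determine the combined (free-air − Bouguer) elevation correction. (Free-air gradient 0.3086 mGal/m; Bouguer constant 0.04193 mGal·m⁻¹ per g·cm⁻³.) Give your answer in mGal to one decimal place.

Combined gradient = 0.3086 − 0.04193 × 2.99 = 0.1832293 mGal/m
Combined elevation correction = 0.1832293 × 1119.6 = 205.1 mGal

205.1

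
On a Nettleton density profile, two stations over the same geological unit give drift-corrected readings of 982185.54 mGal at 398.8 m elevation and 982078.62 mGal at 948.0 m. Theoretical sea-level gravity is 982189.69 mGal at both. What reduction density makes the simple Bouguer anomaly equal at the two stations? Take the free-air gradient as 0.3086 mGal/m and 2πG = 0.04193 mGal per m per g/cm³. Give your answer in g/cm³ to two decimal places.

Δg_obs = 982078.62 − 982185.54 = -106.92 mGal over Δh = 948.0 − 398.8 = 549.2 m
Equal Bouguer anomalies ⇒ Δg_obs + (0.3086 − 0.04193ρ)·Δh = 0
0.3086 − 0.04193ρ = −Δg_obs/Δh = 0.19468
ρ = (0.3086 − 0.19468) / 0.04193 = 2.72 g/cm³

2.72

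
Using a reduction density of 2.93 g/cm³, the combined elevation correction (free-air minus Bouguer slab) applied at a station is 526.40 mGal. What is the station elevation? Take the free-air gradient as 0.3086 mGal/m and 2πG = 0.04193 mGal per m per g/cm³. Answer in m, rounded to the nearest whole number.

2834

Combined gradient = 0.3086 − 0.04193 × 2.93 = 0.1857451 mGal/m
h = 526.40 / 0.1857451 = 2833.99 m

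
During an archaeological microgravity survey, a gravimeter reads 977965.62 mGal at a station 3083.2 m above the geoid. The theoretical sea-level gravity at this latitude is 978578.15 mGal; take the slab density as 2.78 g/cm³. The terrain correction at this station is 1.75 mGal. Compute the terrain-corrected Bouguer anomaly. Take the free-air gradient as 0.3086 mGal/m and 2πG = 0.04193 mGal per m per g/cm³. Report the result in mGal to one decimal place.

-18.7

Free-air correction = 0.3086 × 3083.2 = 951.48 mGal
Free-air anomaly = 977965.62 − 978578.15 + (951.48) = 338.95 mGal
Bouguer slab correction = 0.04193 × 2.78 × 3083.2 = 359.39 mGal
Simple Bouguer anomaly = 338.95 − (359.39) = -20.44 mGal
Complete Bouguer anomaly = -20.44 + 1.75 = -18.69 mGal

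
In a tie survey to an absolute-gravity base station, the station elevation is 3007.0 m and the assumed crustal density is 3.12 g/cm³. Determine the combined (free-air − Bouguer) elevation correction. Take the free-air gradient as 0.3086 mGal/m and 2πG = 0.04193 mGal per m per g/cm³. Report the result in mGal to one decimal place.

Combined gradient = 0.3086 − 0.04193 × 3.12 = 0.1777784 mGal/m
Combined elevation correction = 0.1777784 × 3007.0 = 534.6 mGal

534.6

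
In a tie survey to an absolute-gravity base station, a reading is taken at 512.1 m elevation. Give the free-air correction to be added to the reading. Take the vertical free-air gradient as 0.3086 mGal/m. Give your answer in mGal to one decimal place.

Free-air correction = 0.3086 × 512.1 = 158.0 mGal

158.0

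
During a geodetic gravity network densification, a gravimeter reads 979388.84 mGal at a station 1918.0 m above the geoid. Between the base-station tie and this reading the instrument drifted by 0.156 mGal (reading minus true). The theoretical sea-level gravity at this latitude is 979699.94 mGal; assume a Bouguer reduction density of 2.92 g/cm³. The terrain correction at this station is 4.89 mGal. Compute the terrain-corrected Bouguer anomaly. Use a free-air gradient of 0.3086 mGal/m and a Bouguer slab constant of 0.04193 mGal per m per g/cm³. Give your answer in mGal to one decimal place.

Drift-corrected reading = 979388.84 − (0.156) = 979388.684 mGal
Free-air correction = 0.3086 × 1918.0 = 591.89 mGal
Free-air anomaly = 979388.684 − 979699.94 + (591.89) = 280.634 mGal
Bouguer slab correction = 0.04193 × 2.92 × 1918.0 = 234.83 mGal
Simple Bouguer anomaly = 280.634 − (234.83) = 45.804 mGal
Complete Bouguer anomaly = 45.804 + 4.89 = 50.694 mGal

50.7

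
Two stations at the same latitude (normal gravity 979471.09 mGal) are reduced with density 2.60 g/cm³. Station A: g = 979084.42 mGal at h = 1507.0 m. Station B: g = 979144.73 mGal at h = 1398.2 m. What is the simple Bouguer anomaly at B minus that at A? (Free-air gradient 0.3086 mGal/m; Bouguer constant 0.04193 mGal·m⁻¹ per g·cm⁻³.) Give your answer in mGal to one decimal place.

Δg_SB(A) = 979084.42 − 979471.09 + 0.3086×1507.0 − 0.04193×2.60×1507.0 = -85.90 mGal
Δg_SB(B) = 979144.73 − 979471.09 + 0.3086×1398.2 − 0.04193×2.60×1398.2 = -47.30 mGal
Difference = -47.30 − (-85.90) = 38.60 mGal

38.6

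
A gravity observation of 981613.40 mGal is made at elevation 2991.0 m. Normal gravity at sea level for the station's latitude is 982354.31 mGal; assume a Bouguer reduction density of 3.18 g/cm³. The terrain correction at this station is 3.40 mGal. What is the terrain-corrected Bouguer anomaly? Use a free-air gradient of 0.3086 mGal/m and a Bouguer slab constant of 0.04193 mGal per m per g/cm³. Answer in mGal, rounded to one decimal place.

-213.3

Free-air correction = 0.3086 × 2991.0 = 923.02 mGal
Free-air anomaly = 981613.40 − 982354.31 + (923.02) = 182.11 mGal
Bouguer slab correction = 0.04193 × 3.18 × 2991.0 = 398.81 mGal
Simple Bouguer anomaly = 182.11 − (398.81) = -216.70 mGal
Complete Bouguer anomaly = -216.70 + 3.40 = -213.30 mGal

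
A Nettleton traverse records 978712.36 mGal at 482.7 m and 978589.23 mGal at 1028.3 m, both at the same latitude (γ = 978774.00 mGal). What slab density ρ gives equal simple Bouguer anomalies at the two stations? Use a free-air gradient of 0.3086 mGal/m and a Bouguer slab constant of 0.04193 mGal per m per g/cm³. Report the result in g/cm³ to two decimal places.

1.98

Δg_obs = 978589.23 − 978712.36 = -123.13 mGal over Δh = 1028.3 − 482.7 = 545.6 m
Equal Bouguer anomalies ⇒ Δg_obs + (0.3086 − 0.04193ρ)·Δh = 0
0.3086 − 0.04193ρ = −Δg_obs/Δh = 0.22568
ρ = (0.3086 − 0.22568) / 0.04193 = 1.98 g/cm³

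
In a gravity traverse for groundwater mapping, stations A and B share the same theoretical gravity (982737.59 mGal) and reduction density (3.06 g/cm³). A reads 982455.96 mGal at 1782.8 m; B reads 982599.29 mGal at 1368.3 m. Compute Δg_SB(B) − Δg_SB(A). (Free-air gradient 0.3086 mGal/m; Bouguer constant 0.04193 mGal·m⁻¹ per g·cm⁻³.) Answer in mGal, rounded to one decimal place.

68.6

Δg_SB(A) = 982455.96 − 982737.59 + 0.3086×1782.8 − 0.04193×3.06×1782.8 = 39.80 mGal
Δg_SB(B) = 982599.29 − 982737.59 + 0.3086×1368.3 − 0.04193×3.06×1368.3 = 108.40 mGal
Difference = 108.40 − (39.80) = 68.60 mGal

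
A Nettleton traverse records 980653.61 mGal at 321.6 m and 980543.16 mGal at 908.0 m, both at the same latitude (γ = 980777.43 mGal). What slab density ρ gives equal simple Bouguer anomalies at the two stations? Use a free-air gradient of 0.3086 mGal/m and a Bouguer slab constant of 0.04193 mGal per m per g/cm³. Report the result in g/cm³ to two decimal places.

2.87

Δg_obs = 980543.16 − 980653.61 = -110.45 mGal over Δh = 908.0 − 321.6 = 586.4 m
Equal Bouguer anomalies ⇒ Δg_obs + (0.3086 − 0.04193ρ)·Δh = 0
0.3086 − 0.04193ρ = −Δg_obs/Δh = 0.18835
ρ = (0.3086 − 0.18835) / 0.04193 = 2.87 g/cm³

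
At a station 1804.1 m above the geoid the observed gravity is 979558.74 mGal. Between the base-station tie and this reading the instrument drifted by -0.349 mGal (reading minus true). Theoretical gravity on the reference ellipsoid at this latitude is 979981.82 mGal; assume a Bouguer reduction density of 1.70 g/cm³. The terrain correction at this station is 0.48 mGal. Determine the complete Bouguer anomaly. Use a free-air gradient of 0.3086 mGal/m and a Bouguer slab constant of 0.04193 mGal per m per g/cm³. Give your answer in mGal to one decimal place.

Drift-corrected reading = 979558.74 − (-0.349) = 979559.089 mGal
Free-air correction = 0.3086 × 1804.1 = 556.75 mGal
Free-air anomaly = 979559.089 − 979981.82 + (556.75) = 134.019 mGal
Bouguer slab correction = 0.04193 × 1.70 × 1804.1 = 128.60 mGal
Simple Bouguer anomaly = 134.019 − (128.60) = 5.419 mGal
Complete Bouguer anomaly = 5.419 + 0.48 = 5.899 mGal

5.9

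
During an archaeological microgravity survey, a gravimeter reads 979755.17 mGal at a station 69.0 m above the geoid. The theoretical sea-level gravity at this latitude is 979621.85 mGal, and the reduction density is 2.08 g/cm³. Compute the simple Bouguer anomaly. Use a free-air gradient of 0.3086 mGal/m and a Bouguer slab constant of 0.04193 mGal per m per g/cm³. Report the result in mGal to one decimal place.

148.6

Free-air correction = 0.3086 × 69.0 = 21.29 mGal
Free-air anomaly = 979755.17 − 979621.85 + (21.29) = 154.61 mGal
Bouguer slab correction = 0.04193 × 2.08 × 69.0 = 6.02 mGal
Simple Bouguer anomaly = 154.61 − (6.02) = 148.59 mGal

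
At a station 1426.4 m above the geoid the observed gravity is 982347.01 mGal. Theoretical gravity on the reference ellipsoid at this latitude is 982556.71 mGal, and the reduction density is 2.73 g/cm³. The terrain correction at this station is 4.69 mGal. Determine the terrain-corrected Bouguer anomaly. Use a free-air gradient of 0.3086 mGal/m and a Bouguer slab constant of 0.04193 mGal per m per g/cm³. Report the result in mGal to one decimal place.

71.9

Free-air correction = 0.3086 × 1426.4 = 440.19 mGal
Free-air anomaly = 982347.01 − 982556.71 + (440.19) = 230.49 mGal
Bouguer slab correction = 0.04193 × 2.73 × 1426.4 = 163.28 mGal
Simple Bouguer anomaly = 230.49 − (163.28) = 67.21 mGal
Complete Bouguer anomaly = 67.21 + 4.69 = 71.90 mGal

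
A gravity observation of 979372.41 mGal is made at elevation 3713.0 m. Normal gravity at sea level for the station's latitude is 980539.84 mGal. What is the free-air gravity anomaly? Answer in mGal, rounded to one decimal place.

Free-air correction = 0.3086 × 3713.0 = 1145.83 mGal
Free-air anomaly = 979372.41 − 980539.84 + (1145.83) = -21.60 mGal

-21.6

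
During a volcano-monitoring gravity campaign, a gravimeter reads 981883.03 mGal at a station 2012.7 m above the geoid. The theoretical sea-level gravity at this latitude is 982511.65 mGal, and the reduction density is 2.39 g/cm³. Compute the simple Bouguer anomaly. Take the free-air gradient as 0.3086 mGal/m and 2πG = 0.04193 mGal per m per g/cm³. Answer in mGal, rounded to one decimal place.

Free-air correction = 0.3086 × 2012.7 = 621.12 mGal
Free-air anomaly = 981883.03 − 982511.65 + (621.12) = -7.50 mGal
Bouguer slab correction = 0.04193 × 2.39 × 2012.7 = 201.70 mGal
Simple Bouguer anomaly = -7.50 − (201.70) = -209.20 mGal

-209.2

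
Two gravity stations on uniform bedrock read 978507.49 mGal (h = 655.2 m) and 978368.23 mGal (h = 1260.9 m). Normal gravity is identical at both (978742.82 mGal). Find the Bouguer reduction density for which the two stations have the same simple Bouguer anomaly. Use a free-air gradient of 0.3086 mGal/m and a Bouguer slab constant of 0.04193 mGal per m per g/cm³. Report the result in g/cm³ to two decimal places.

Δg_obs = 978368.23 − 978507.49 = -139.26 mGal over Δh = 1260.9 − 655.2 = 605.7 m
Equal Bouguer anomalies ⇒ Δg_obs + (0.3086 − 0.04193ρ)·Δh = 0
0.3086 − 0.04193ρ = −Δg_obs/Δh = 0.22992
ρ = (0.3086 − 0.22992) / 0.04193 = 1.88 g/cm³

1.88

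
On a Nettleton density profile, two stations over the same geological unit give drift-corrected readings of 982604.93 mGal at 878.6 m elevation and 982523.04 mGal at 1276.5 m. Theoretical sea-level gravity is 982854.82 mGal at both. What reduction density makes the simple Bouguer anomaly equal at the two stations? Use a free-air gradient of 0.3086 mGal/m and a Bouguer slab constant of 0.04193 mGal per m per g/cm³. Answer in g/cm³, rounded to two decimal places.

2.45

Δg_obs = 982523.04 − 982604.93 = -81.89 mGal over Δh = 1276.5 − 878.6 = 397.9 m
Equal Bouguer anomalies ⇒ Δg_obs + (0.3086 − 0.04193ρ)·Δh = 0
0.3086 − 0.04193ρ = −Δg_obs/Δh = 0.20581
ρ = (0.3086 − 0.20581) / 0.04193 = 2.45 g/cm³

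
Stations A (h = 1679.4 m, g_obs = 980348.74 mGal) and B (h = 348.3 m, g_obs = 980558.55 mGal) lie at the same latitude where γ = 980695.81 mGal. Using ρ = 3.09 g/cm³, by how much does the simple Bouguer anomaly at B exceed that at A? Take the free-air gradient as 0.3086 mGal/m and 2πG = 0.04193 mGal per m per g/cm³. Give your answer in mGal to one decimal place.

Δg_SB(A) = 980348.74 − 980695.81 + 0.3086×1679.4 − 0.04193×3.09×1679.4 = -46.40 mGal
Δg_SB(B) = 980558.55 − 980695.81 + 0.3086×348.3 − 0.04193×3.09×348.3 = -74.90 mGal
Difference = -74.90 − (-46.40) = -28.50 mGal

-28.5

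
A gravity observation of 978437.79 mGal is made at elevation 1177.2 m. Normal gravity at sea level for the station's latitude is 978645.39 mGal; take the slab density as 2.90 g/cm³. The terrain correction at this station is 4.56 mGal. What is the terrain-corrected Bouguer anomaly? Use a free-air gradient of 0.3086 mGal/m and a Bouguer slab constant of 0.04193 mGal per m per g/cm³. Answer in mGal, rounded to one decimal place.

17.1

Free-air correction = 0.3086 × 1177.2 = 363.28 mGal
Free-air anomaly = 978437.79 − 978645.39 + (363.28) = 155.68 mGal
Bouguer slab correction = 0.04193 × 2.90 × 1177.2 = 143.14 mGal
Simple Bouguer anomaly = 155.68 − (143.14) = 12.54 mGal
Complete Bouguer anomaly = 12.54 + 4.56 = 17.10 mGal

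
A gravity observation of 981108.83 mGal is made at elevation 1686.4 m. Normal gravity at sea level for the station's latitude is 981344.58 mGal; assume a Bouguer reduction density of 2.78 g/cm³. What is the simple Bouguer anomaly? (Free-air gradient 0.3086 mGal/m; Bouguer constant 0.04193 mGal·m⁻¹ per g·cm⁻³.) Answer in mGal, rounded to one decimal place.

Free-air correction = 0.3086 × 1686.4 = 520.42 mGal
Free-air anomaly = 981108.83 − 981344.58 + (520.42) = 284.67 mGal
Bouguer slab correction = 0.04193 × 2.78 × 1686.4 = 196.58 mGal
Simple Bouguer anomaly = 284.67 − (196.58) = 88.09 mGal

88.1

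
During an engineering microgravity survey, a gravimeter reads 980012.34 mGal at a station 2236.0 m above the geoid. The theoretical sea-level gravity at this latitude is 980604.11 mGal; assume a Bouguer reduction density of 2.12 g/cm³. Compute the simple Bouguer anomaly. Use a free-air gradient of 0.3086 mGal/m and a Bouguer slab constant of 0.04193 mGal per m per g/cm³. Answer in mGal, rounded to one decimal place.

-100.5

Free-air correction = 0.3086 × 2236.0 = 690.03 mGal
Free-air anomaly = 980012.34 − 980604.11 + (690.03) = 98.26 mGal
Bouguer slab correction = 0.04193 × 2.12 × 2236.0 = 198.76 mGal
Simple Bouguer anomaly = 98.26 − (198.76) = -100.50 mGal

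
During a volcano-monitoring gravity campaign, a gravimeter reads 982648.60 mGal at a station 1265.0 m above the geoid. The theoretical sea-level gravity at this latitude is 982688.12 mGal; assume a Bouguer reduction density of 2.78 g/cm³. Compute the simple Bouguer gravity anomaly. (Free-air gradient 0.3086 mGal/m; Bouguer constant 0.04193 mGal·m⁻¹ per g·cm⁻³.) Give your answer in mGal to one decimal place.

203.4

Free-air correction = 0.3086 × 1265.0 = 390.38 mGal
Free-air anomaly = 982648.60 − 982688.12 + (390.38) = 350.86 mGal
Bouguer slab correction = 0.04193 × 2.78 × 1265.0 = 147.46 mGal
Simple Bouguer anomaly = 350.86 − (147.46) = 203.40 mGal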